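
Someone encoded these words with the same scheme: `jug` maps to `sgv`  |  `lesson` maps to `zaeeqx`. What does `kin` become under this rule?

Two steps: reverse the string, then apply a Caesar shift of +12.
On kin: reverse → nik; then shift: n+12=z, i+12=u, k+12=w.

zuw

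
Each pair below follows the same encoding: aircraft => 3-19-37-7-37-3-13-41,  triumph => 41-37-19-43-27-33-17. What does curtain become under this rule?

7-43-37-41-3-19-29

a(#1)→3 and i(#9)→19: differences scale by 2, so n = 2·pos + 1. Each letter becomes 2×(its alphabet position, a=1..z=26) + 1.
Applying it to curtain: c=3→7, u=21→43, r=18→37, t=20→41, a=1→3, i=9→19, n=14→29.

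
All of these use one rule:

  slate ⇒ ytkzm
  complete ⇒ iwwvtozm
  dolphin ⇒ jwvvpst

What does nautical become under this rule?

tiezqmgt

Shifts by position in slate: pos 0: s→y (+6), pos 1: l→t (+8), pos 2: a→k (+10), pos 3: t→z (+6), pos 4: e→m (+8) — repeating every 3. A repeating key of period 3 is used — shifts +6, +8, +10 over and over.
Applying it to nautical: n+6=t, a+8=i, u+10=e, t+6=z, i+8=q, c+10=m, a+6=g, l+8=t.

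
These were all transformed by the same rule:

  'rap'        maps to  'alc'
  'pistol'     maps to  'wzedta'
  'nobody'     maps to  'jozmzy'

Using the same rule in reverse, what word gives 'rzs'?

Read the word backwards and shift each letter +11.
Decoding rzs: shift back: r−11=g, z−11=o, s−11=h → goh; then reverse → hog.

hog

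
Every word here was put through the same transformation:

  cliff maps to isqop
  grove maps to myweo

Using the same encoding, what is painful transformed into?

The shift increases by 1 at each position, starting from +6: 6, 7, 8, ….
For painful: p+6=v, a+7=h, i+8=q, n+9=w, f+10=p, u+11=f, l+12=x.

vhqwpfx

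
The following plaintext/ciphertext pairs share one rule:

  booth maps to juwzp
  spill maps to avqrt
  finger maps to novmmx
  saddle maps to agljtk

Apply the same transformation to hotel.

Shifts by position in booth: pos 0: b→j (+8), pos 1: o→u (+6), pos 2: o→w (+8), pos 3: t→z (+6) — repeating every 2. It's a Vigenère-style cipher with numeric key [8,6]: position i shifts by key[i mod 2].
On hotel: h+8=p, o+6=u, t+8=b, e+6=k, l+8=t.

pubkt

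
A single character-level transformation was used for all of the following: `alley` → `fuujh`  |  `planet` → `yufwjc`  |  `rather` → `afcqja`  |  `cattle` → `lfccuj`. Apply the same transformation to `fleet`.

The shift depends on letter class: consonant l→u is +9, but vowel a→f is +5. The rule splits by letter class: vowels +5, consonants +9.
For fleet: f(cons)+9=o, l(cons)+9=u, e(vowel)+5=j, e(vowel)+5=j, t(cons)+9=c.

oujjc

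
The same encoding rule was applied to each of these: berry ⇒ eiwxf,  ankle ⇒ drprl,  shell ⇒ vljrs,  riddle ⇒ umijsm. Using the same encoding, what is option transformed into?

Letter i (0-indexed) is shifted by i+3, so successive shifts are 3, 4, 5, ….
For option: o+3=r, p+4=t, t+5=y, i+6=o, o+7=v, n+8=v.

rtyovv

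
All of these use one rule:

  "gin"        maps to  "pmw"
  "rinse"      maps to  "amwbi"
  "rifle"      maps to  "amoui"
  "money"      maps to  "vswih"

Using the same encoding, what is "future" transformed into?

The shift depends on letter class: consonant g→p is +9, but vowel i→m is +4. The rule splits by letter class: vowels +4, consonants +9.
On future: f(cons)+9=o, u(vowel)+4=y, t(cons)+9=c, u(vowel)+4=y, r(cons)+9=a, e(vowel)+4=i.

oycyai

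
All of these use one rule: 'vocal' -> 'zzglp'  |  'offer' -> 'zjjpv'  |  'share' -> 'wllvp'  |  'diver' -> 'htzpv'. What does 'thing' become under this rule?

xltrk

The shift depends on letter class: consonant v→z is +4, but vowel o→z is +11. The rule splits by letter class: vowels +11, consonants +4.
For thing: t(cons)+4=x, h(cons)+4=l, i(vowel)+11=t, n(cons)+4=r, g(cons)+4=k.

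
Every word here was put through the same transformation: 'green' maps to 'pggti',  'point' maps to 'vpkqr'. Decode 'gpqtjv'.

throne

The output letters match the input read backwards, each shifted +2: green reversed is neerg. Read the word backwards and shift each letter +2.
Decoding gpqtjv: shift back: g−2=e, p−2=n, q−2=o, t−2=r, j−2=h, v−2=t → enorht; then reverse → throne.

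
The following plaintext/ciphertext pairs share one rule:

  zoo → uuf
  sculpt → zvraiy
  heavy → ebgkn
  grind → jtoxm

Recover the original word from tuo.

Two steps: reverse the string, then apply a Caesar shift of +6.
Reversing it on tuo: shift back: t−6=n, u−6=o, o−6=i → noi; then reverse → ion.

ion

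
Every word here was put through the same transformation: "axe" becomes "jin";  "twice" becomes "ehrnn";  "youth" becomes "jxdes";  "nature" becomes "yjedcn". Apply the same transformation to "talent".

ejwnye

The shift depends on letter class: consonant x→i is +11, but vowel a→j is +9. The rule splits by letter class: vowels +9, consonants +11.
Applying it to talent: t(cons)+11=e, a(vowel)+9=j, l(cons)+11=w, e(vowel)+9=n, n(cons)+11=y, t(cons)+11=e.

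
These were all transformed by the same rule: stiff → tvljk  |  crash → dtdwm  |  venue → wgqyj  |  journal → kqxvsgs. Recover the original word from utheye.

In stiff: s→t is +1, t→v is +2, i→l is +3, f→j is +4 — the shift increases by 1 each position. Letter i (0-indexed) is shifted by i+1, so successive shifts are 1, 2, 3, ….
Undoing it on utheye: u−1=t, t−2=r, h−3=e, e−4=a, y−5=t, e−6=y.

treaty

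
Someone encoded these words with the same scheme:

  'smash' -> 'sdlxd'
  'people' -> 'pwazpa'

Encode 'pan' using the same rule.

The output letters match the input read backwards, each shifted +11: smash reversed is hsams. Two steps: reverse the string, then apply a Caesar shift of +11.
Applying it to pan: reverse → nap; then shift: n+11=y, a+11=l, p+11=a.

yla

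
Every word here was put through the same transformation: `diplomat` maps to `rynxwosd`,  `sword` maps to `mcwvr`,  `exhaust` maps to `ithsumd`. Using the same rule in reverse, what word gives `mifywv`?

senior

d(3)→r(17) and i(8)→y(24) fit y≡17x+18 (mod 26); the inverse of 17 mod 26 is 23. Each letter's alphabet position (a=0..z=25) is mapped through 17·x+18 mod 26 — an affine cipher.
Reversing it on mifywv: m(12)→23·(12−18)≡18=s; i(8)→23·(8−18)≡4=e; f(5)→23·(5−18)≡13=n; y(24)→23·(24−18)≡8=i; w(22)→23·(22−18)≡14=o; v(21)→23·(21−18)≡17=r (all mod 26).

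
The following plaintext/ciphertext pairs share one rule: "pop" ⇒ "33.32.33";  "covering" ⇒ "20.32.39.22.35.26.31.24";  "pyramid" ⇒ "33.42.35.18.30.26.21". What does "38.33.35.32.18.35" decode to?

uproar

p is letter #16 and maps to 33: an offset of 17. Each letter is replaced by its alphabet position (a=1..z=26) + 17.
Decoding 38.33.35.32.18.35: 38→(38−17)÷1=21=u, 33→(33−17)÷1=16=p, 35→(35−17)÷1=18=r, 32→(32−17)÷1=15=o, 18→(18−17)÷1=1=a, 35→(35−17)÷1=18=r.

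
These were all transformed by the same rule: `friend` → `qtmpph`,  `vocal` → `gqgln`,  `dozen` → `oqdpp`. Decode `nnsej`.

Shifts by position in friend: pos 0: f→q (+11), pos 1: r→t (+2), pos 2: i→m (+4), pos 3: e→p (+11), pos 4: n→p (+2), pos 5: d→h (+4) — repeating every 3. It's a Vigenère-style cipher with numeric key [11,2,4]: position i shifts by key[i mod 3].
Decoding nnsej: n−11=c, n−2=l, s−4=o, e−11=t, j−2=h.

cloth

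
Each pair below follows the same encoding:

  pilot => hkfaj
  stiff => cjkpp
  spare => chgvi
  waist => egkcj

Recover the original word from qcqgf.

This is an affine cipher: with a=0,…,z=25, each position x becomes (7x+6) mod 26.
Undoing it on qcqgf: q(16)→15·(16−6)≡20=u; c(2)→15·(2−6)≡18=s; q(16)→15·(16−6)≡20=u; g(6)→15·(6−6)≡0=a; f(5)→15·(5−6)≡11=l (all mod 26).

usual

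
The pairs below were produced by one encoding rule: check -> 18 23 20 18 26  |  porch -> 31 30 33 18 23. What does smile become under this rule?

34 28 24 27 20

c is letter #3 and maps to 18: an offset of 15. Letters become their 1-based position plus 15 (so a→16, b→17, …).
On smile: s=19→34, m=13→28, i=9→24, l=12→27, e=5→20.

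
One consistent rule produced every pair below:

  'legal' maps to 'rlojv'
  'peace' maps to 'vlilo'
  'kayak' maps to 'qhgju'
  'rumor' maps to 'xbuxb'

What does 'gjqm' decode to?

acid

In legal: l→r is +6, e→l is +7, g→o is +8, a→j is +9 — the shift increases by 1 each position. Letter i (0-indexed) is shifted by i+6, so successive shifts are 6, 7, 8, ….
Reversing it on gjqm: g−6=a, j−7=c, q−8=i, m−9=d.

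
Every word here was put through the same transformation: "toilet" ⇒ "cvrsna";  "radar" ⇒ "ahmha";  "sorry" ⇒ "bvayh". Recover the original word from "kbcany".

butter

A repeating key of period 2 is used — shifts +9, +7 over and over.
Decoding kbcany: k−9=b, b−7=u, c−9=t, a−7=t, n−9=e, y−7=r.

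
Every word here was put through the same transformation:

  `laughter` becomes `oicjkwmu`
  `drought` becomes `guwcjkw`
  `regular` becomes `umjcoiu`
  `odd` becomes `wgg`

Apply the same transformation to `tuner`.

The shift depends on letter class: consonant l→o is +3, but vowel a→i is +8. Vowels shift forward by 8 and consonants shift forward by 3.
Applying it to tuner: t(cons)+3=w, u(vowel)+8=c, n(cons)+3=q, e(vowel)+8=m, r(cons)+3=u.

wcqmu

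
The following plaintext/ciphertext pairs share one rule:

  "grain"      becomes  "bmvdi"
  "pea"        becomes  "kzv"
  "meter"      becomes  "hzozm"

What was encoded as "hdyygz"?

It's a constant shift of +21 (ROT21).
Decoding hdyygz: h−21=m, d−21=i, y−21=d, y−21=d, g−21=l, z−21=e.

middle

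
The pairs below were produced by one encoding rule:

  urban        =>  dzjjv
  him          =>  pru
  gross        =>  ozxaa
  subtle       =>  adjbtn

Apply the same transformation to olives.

The shift depends on letter class: consonant r→z is +8, but vowel u→d is +9. Vowels shift forward by 9 and consonants shift forward by 8.
Applying it to olives: o(vowel)+9=x, l(cons)+8=t, i(vowel)+9=r, v(cons)+8=d, e(vowel)+9=n, s(cons)+8=a.

xtrdna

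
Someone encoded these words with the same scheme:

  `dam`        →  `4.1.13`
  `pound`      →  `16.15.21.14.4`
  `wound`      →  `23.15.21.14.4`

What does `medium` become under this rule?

13.5.4.9.21.13

d is letter #4 and maps to 4: an offset of 0. Each letter is replaced by its alphabet position (a=1, b=2, …, z=26).
On medium: m=13→13, e=5→5, d=4→4, i=9→9, u=21→21, m=13→13.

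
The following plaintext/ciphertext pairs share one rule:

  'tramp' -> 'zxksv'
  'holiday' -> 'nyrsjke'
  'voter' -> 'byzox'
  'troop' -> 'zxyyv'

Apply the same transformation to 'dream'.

jxoks

Two shifts are in play — +10 for a/e/i/o/u, +6 for every other letter.
Applying it to dream: d(cons)+6=j, r(cons)+6=x, e(vowel)+10=o, a(vowel)+10=k, m(cons)+6=s.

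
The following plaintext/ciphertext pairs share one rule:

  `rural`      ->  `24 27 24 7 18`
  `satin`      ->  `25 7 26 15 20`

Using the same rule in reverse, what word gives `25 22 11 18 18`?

spell

Letters become their 1-based position plus 6 (so a→7, b→8, …).
Reversing it on 25 22 11 18 18: 25→(25−6)÷1=19=s, 22→(22−6)÷1=16=p, 11→(11−6)÷1=5=e, 18→(18−6)÷1=12=l, 18→(18−6)÷1=12=l.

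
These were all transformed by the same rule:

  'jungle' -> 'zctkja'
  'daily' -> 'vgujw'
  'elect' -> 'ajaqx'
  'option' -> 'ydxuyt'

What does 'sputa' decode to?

shine

j(9)→z(25) and u(20)→c(2) fit y≡5x+6 (mod 26); the inverse of 5 mod 26 is 21. Each letter's alphabet position (a=0..z=25) is mapped through 5·x+6 mod 26 — an affine cipher.
Reversing it on sputa: s(18)→21·(18−6)≡18=s; p(15)→21·(15−6)≡7=h; u(20)→21·(20−6)≡8=i; t(19)→21·(19−6)≡13=n; a(0)→21·(0−6)≡4=e (all mod 26).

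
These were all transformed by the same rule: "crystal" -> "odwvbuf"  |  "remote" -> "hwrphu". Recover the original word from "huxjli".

figure

The output letters match the input read backwards, each shifted +3: crystal reversed is latsyrc. Read the word backwards and shift each letter +3.
Reversing it on huxjli: shift back: h−3=e, u−3=r, x−3=u, j−3=g, l−3=i, i−3=f → erugif; then reverse → figure.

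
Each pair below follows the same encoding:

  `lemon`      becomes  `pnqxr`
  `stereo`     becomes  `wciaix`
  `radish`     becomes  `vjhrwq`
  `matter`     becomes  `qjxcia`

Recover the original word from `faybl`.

The shifts repeat in a cycle of length 2: positions 0,1,… shift by +4, +9, then the pattern repeats.
Reversing it on faybl: f−4=b, a−9=r, y−4=u, b−9=s, l−4=h.

brush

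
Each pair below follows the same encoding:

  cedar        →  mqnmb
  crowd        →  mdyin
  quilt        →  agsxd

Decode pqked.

feast

Shifts by position in cedar: pos 0: c→m (+10), pos 1: e→q (+12), pos 2: d→n (+10), pos 3: a→m (+12) — repeating every 2. It's a Vigenère-style cipher with numeric key [10,12]: position i shifts by key[i mod 2].
Reversing it on pqked: p−10=f, q−12=e, k−10=a, e−12=s, d−10=t.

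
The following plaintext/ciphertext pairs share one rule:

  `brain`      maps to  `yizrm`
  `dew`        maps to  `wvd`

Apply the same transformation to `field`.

urvow

Each pair mirrors across the alphabet (b↔y, r↔i, a↔z): positions sum to 25. Each letter is replaced by its mirror in the alphabet: a↔z, b↔y, c↔x, and so on (the Atbash cipher).
On field: f↔u, i↔r, e↔v, l↔o, d↔w.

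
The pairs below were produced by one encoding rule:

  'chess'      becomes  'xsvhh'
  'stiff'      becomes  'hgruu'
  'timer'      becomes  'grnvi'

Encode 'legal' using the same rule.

ovtzo

Each pair mirrors across the alphabet (c↔x, h↔s, e↔v): positions sum to 25. Each letter is replaced by its mirror in the alphabet: a↔z, b↔y, c↔x, and so on (the Atbash cipher).
Applying it to legal: l↔o, e↔v, g↔t, a↔z, l↔o.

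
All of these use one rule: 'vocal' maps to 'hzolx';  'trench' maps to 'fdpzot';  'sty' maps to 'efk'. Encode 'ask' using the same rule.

The shift depends on letter class: consonant v→h is +12, but vowel o→z is +11. Vowels shift forward by 11 and consonants shift forward by 12.
For ask: a(vowel)+11=l, s(cons)+12=e, k(cons)+12=w.

lew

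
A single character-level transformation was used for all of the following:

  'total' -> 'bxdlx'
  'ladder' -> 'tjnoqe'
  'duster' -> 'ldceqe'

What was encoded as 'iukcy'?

alarm

In total: t→b is +8, o→x is +9, t→d is +10, a→l is +11 — the shift increases by 1 each position. Each letter shifts forward by (position + 8), i.e. 8, 9, 10, … — the shift grows by one for each successive letter.
Reversing it on iukcy: i−8=a, u−9=l, k−10=a, c−11=r, y−12=m.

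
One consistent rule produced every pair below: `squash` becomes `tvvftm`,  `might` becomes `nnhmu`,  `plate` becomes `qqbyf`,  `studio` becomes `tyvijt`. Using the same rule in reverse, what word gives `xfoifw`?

Shifts by position in squash: pos 0: s→t (+1), pos 1: q→v (+5), pos 2: u→v (+1), pos 3: a→f (+5) — repeating every 2. It's a Vigenère-style cipher with numeric key [1,5]: position i shifts by key[i mod 2].
Reversing it on xfoifw: x−1=w, f−5=a, o−1=n, i−5=d, f−1=e, w−5=r.

wander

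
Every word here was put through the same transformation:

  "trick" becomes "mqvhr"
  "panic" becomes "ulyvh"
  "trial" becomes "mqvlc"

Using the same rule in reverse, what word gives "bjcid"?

t(19)→m(12) and r(17)→q(16) fit y≡11x+11 (mod 26); the inverse of 11 mod 26 is 19. Treating letters as 0–25, the rule is x ↦ 11x + 11 (mod 26).
Undoing it on bjcid: b(1)→19·(1−11)≡18=s; j(9)→19·(9−11)≡14=o; c(2)→19·(2−11)≡11=l; i(8)→19·(8−11)≡21=v; d(3)→19·(3−11)≡4=e (all mod 26).

solve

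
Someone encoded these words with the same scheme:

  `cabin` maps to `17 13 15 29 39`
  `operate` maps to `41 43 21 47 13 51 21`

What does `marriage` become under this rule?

c(#3)→17 and a(#1)→13: differences scale by 2, so n = 2·pos + 11. With a=1..z=26, the number is 2·pos + 11.
On marriage: m=13→37, a=1→13, r=18→47, r=18→47, i=9→29, a=1→13, g=7→25, e=5→21.

37 13 47 47 29 13 25 21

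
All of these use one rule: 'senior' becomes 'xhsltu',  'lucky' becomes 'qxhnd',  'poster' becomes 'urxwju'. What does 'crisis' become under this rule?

A repeating key of period 2 is used — shifts +5, +3 over and over.
Applying it to crisis: c+5=h, r+3=u, i+5=n, s+3=v, i+5=n, s+3=v.

hunvnv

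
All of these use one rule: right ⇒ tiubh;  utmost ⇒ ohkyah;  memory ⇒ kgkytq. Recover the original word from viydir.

r(17)→t(19) and i(8)→i(8) fit y≡7x+4 (mod 26); the inverse of 7 mod 26 is 15. Treating letters as 0–25, the rule is x ↦ 7x + 4 (mod 26).
Reversing it on viydir: v(21)→15·(21−4)≡21=v; i(8)→15·(8−4)≡8=i; y(24)→15·(24−4)≡14=o; d(3)→15·(3−4)≡11=l; i(8)→15·(8−4)≡8=i; r(17)→15·(17−4)≡13=n (all mod 26).

violin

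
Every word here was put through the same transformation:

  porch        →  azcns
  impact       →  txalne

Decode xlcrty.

Compare letters: p→a is +11, o→z is +11, r→c is +11 — a constant shift. This is a Caesar cipher with shift 11.
Decoding xlcrty: x−11=m, l−11=a, c−11=r, r−11=g, t−11=i, y−11=n.

margin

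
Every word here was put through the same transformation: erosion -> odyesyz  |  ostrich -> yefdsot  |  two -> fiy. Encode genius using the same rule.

The rule splits by letter class: vowels +10, consonants +12.
On genius: g(cons)+12=s, e(vowel)+10=o, n(cons)+12=z, i(vowel)+10=s, u(vowel)+10=e, s(cons)+12=e.

sozsee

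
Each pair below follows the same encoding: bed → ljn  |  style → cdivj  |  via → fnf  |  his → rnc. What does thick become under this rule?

The shift depends on letter class: consonant b→l is +10, but vowel e→j is +5. The rule splits by letter class: vowels +5, consonants +10.
Applying it to thick: t(cons)+10=d, h(cons)+10=r, i(vowel)+5=n, c(cons)+10=m, k(cons)+10=u.

drnmu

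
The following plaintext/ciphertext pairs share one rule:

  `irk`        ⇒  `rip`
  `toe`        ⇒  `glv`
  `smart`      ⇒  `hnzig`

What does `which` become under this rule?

dsrxs

Letters are reflected about the middle of the alphabet (position → 25−position): Atbash.
On which: w↔d, h↔s, i↔r, c↔x, h↔s.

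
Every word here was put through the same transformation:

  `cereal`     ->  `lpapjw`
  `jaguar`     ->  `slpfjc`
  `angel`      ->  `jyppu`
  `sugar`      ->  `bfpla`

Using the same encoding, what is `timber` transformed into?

ctvmnc

Shifts by position in cereal: pos 0: c→l (+9), pos 1: e→p (+11), pos 2: r→a (+9), pos 3: e→p (+11) — repeating every 2. The shifts repeat in a cycle of length 2: positions 0,1,… shift by +9, +11, then the pattern repeats.
For timber: t+9=c, i+11=t, m+9=v, b+11=m, e+9=n, r+11=c.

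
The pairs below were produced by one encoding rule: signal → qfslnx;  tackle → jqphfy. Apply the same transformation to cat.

The word is reversed, then every letter is shifted forward by 5.
For cat: reverse → tac; then shift: t+5=y, a+5=f, c+5=h.

yfh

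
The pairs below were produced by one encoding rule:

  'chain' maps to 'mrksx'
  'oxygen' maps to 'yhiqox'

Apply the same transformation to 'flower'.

Compare letters: c→m is +10, h→r is +10, a→k is +10 — a constant shift. This is a Caesar cipher with shift 10.
Applying it to flower: f+10=p, l+10=v, o+10=y, w+10=g, e+10=o, r+10=b.

pvygob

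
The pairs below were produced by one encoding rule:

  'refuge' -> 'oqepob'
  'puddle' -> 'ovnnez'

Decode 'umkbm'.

Read the word backwards and shift each letter +10.
Undoing it on umkbm: shift back: u−10=k, m−10=c, k−10=a, b−10=r, m−10=c → kcarc; then reverse → crack.

crack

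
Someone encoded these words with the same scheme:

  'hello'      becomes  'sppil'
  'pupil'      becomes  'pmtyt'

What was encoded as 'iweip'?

lease

The word is reversed, then every letter is shifted forward by 4.
Undoing it on iweip: shift back: i−4=e, w−4=s, e−4=a, i−4=e, p−4=l → esael; then reverse → lease.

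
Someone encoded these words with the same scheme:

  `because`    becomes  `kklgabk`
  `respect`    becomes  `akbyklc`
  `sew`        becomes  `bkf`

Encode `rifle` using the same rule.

The shift depends on letter class: consonant b→k is +9, but vowel e→k is +6. Vowels shift forward by 6 and consonants shift forward by 9.
For rifle: r(cons)+9=a, i(vowel)+6=o, f(cons)+9=o, l(cons)+9=u, e(vowel)+6=k.

aoouk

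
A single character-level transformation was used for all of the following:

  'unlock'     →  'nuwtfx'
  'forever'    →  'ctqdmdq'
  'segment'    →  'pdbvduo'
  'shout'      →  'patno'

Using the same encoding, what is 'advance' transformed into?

hemhufd

This is an affine cipher: with a=0,…,z=25, each position x becomes (25x+7) mod 26.
Applying it to advance: a(0)→25·0+7≡7=h; d(3)→25·3+7≡4=e; v(21)→25·21+7≡12=m; a(0)→25·0+7≡7=h; n(13)→25·13+7≡20=u; c(2)→25·2+7≡5=f; e(4)→25·4+7≡3=d (all mod 26).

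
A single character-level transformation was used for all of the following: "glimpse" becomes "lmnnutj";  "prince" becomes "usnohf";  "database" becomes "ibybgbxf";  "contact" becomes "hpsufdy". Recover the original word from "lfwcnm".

gerbil

The shifts repeat in a cycle of length 2: positions 0,1,… shift by +5, +1, then the pattern repeats.
Decoding lfwcnm: l−5=g, f−1=e, w−5=r, c−1=b, n−5=i, m−1=l.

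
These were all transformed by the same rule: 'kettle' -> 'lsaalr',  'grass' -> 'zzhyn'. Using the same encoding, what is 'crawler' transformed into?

The output letters match the input read backwards, each shifted +7: kettle reversed is elttek. The word is reversed, then every letter is shifted forward by 7.
On crawler: reverse → relwarc; then shift: r+7=y, e+7=l, l+7=s, w+7=d, a+7=h, r+7=y, c+7=j.

ylsdhyj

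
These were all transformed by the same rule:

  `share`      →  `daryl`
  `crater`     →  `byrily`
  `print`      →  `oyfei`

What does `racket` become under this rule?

yrbpli

s(18)→d(3) and h(7)→a(0) fit y≡5x+17 (mod 26); the inverse of 5 mod 26 is 21. Treating letters as 0–25, the rule is x ↦ 5x + 17 (mod 26).
On racket: r(17)→5·17+17≡24=y; a(0)→5·0+17≡17=r; c(2)→5·2+17≡1=b; k(10)→5·10+17≡15=p; e(4)→5·4+17≡11=l; t(19)→5·19+17≡8=i (all mod 26).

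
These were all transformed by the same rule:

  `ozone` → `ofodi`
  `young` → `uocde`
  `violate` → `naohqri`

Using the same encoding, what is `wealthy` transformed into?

o(14)→o(14) and z(25)→f(5) fit y≡11x+16 (mod 26); the inverse of 11 mod 26 is 19. Treating letters as 0–25, the rule is x ↦ 11x + 16 (mod 26).
For wealthy: w(22)→11·22+16≡24=y; e(4)→11·4+16≡8=i; a(0)→11·0+16≡16=q; l(11)→11·11+16≡7=h; t(19)→11·19+16≡17=r; h(7)→11·7+16≡15=p; y(24)→11·24+16≡20=u (all mod 26).

yiqhrpu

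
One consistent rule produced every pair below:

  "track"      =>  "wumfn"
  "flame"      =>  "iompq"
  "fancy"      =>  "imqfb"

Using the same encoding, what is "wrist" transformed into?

zuuvw

The rule splits by letter class: vowels +12, consonants +3.
On wrist: w(cons)+3=z, r(cons)+3=u, i(vowel)+12=u, s(cons)+3=v, t(cons)+3=w.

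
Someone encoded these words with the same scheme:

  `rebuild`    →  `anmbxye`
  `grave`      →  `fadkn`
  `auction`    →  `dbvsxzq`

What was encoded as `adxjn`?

Treating letters as 0–25, the rule is x ↦ 9x + 3 (mod 26).
Decoding adxjn: a(0)→3·(0−3)≡17=r; d(3)→3·(3−3)≡0=a; x(23)→3·(23−3)≡8=i; j(9)→3·(9−3)≡18=s; n(13)→3·(13−3)≡4=e (all mod 26).

raise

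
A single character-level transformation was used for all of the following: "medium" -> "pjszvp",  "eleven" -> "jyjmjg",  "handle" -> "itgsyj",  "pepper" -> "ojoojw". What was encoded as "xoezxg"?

option

m(12)→p(15) and e(4)→j(9) fit y≡17x+19 (mod 26); the inverse of 17 mod 26 is 23. This is an affine cipher: with a=0,…,z=25, each position x becomes (17x+19) mod 26.
Reversing it on xoezxg: x(23)→23·(23−19)≡14=o; o(14)→23·(14−19)≡15=p; e(4)→23·(4−19)≡19=t; z(25)→23·(25−19)≡8=i; x(23)→23·(23−19)≡14=o; g(6)→23·(6−19)≡13=n (all mod 26).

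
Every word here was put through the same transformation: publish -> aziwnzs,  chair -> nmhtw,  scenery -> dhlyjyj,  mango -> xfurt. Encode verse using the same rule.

Shifts by position in publish: pos 0: p→a (+11), pos 1: u→z (+5), pos 2: b→i (+7), pos 3: l→w (+11), pos 4: i→n (+5), pos 5: s→z (+7) — repeating every 3. It's a Vigenère-style cipher with numeric key [11,5,7]: position i shifts by key[i mod 3].
Applying it to verse: v+11=g, e+5=j, r+7=y, s+11=d, e+5=j.

gjydj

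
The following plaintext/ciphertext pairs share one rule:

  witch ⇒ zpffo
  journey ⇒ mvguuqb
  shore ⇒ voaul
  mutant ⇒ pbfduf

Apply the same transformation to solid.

vvxlk

A repeating key of period 3 is used — shifts +3, +7, +12 over and over.
For solid: s+3=v, o+7=v, l+12=x, i+3=l, d+7=k.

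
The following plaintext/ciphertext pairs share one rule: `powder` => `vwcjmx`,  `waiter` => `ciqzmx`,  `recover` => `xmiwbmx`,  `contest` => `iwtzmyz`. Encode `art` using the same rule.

The rule splits by letter class: vowels +8, consonants +6.
For art: a(vowel)+8=i, r(cons)+6=x, t(cons)+6=z.

ixz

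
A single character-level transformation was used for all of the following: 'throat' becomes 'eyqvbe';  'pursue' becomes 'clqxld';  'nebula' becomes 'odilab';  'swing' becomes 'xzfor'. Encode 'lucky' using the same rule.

Each letter's alphabet position (a=0..z=25) is mapped through 7·x+1 mod 26 — an affine cipher.
Applying it to lucky: l(11)→7·11+1≡0=a; u(20)→7·20+1≡11=l; c(2)→7·2+1≡15=p; k(10)→7·10+1≡19=t; y(24)→7·24+1≡13=n (all mod 26).

alptn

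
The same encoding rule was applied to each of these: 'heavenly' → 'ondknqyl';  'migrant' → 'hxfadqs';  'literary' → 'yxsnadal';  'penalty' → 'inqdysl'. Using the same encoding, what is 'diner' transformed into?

exqna

h(7)→o(14) and e(4)→n(13) fit y≡9x+3 (mod 26); the inverse of 9 mod 26 is 3. This is an affine cipher: with a=0,…,z=25, each position x becomes (9x+3) mod 26.
On diner: d(3)→9·3+3≡4=e; i(8)→9·8+3≡23=x; n(13)→9·13+3≡16=q; e(4)→9·4+3≡13=n; r(17)→9·17+3≡0=a (all mod 26).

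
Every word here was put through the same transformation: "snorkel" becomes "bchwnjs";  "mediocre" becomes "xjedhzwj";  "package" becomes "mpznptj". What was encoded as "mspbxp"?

Each letter's alphabet position (a=0..z=25) is mapped through 5·x+15 mod 26 — an affine cipher.
Reversing it on mspbxp: m(12)→21·(12−15)≡15=p; s(18)→21·(18−15)≡11=l; p(15)→21·(15−15)≡0=a; b(1)→21·(1−15)≡18=s; x(23)→21·(23−15)≡12=m; p(15)→21·(15−15)≡0=a (all mod 26).

plasma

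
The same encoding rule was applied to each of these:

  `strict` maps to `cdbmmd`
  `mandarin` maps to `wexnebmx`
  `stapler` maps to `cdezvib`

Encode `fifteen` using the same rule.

Vowels shift forward by 4 and consonants shift forward by 10.
Applying it to fifteen: f(cons)+10=p, i(vowel)+4=m, f(cons)+10=p, t(cons)+10=d, e(vowel)+4=i, e(vowel)+4=i, n(cons)+10=x.

pmpdiix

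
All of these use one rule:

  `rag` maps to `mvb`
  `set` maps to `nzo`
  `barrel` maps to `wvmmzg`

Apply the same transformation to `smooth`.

nhjjoc

Compare letters: r→m is +21, a→v is +21, g→b is +21 — a constant shift. Each letter is shifted forward by 21 in the alphabet (a Caesar shift of +21).
Applying it to smooth: s+21=n, m+21=h, o+21=j, o+21=j, t+21=o, h+21=c.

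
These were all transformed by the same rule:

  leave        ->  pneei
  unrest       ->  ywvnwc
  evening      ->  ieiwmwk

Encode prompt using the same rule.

Shifts by position in leave: pos 0: l→p (+4), pos 1: e→n (+9), pos 2: a→e (+4), pos 3: v→e (+9) — repeating every 2. It's a Vigenère-style cipher with numeric key [4,9]: position i shifts by key[i mod 2].
Applying it to prompt: p+4=t, r+9=a, o+4=s, m+9=v, p+4=t, t+9=c.

tasvtc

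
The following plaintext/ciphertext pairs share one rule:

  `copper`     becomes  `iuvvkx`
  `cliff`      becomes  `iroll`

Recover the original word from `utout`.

Compare letters: c→i is +6, o→u is +6, p→v is +6 — a constant shift. Every letter moves 6 places later in the alphabet, wrapping around z→a.
Decoding utout: u−6=o, t−6=n, o−6=i, u−6=o, t−6=n.

onion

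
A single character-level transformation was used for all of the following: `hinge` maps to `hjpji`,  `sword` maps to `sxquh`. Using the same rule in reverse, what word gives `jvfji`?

judge

In hinge: h→h is +0, i→j is +1, n→p is +2, g→j is +3 — the shift increases by 1 each position. The shift increases by 1 at each position, starting from +0: 0, 1, 2, ….
Decoding jvfji: j−0=j, v−1=u, f−2=d, j−3=g, i−4=e.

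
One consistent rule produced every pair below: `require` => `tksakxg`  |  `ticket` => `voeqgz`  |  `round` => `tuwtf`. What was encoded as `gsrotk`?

empire

A repeating key of period 2 is used — shifts +2, +6 over and over.
Undoing it on gsrotk: g−2=e, s−6=m, r−2=p, o−6=i, t−2=r, k−6=e.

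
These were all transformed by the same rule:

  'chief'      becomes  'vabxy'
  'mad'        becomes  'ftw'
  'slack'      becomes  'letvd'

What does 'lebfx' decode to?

slime

It's a constant shift of +19 (ROT19).
Reversing it on lebfx: l−19=s, e−19=l, b−19=i, f−19=m, x−19=e.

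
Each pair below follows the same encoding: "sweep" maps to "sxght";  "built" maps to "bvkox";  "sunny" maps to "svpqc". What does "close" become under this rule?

Each letter shifts forward by its position index (0, 1, 2, …) — the shift grows by one for each successive letter.
On close: c+0=c, l+1=m, o+2=q, s+3=v, e+4=i.

cmqvi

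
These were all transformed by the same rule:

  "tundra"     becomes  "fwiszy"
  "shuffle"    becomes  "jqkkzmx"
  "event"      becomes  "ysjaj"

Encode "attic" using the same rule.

hnyyf

Two steps: reverse the string, then apply a Caesar shift of +5.
On attic: reverse → citta; then shift: c+5=h, i+5=n, t+5=y, t+5=y, a+5=f.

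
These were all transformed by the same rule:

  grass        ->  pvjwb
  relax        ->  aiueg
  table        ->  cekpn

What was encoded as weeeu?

Shifts by position in grass: pos 0: g→p (+9), pos 1: r→v (+4), pos 2: a→j (+9), pos 3: s→w (+4) — repeating every 2. The shifts repeat in a cycle of length 2: positions 0,1,… shift by +9, +4, then the pattern repeats.
Reversing it on weeeu: w−9=n, e−4=a, e−9=v, e−4=a, u−9=l.

naval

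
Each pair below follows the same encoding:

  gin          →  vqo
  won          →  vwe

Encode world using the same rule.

ltzwe

Read the word backwards and shift each letter +8.
On world: reverse → dlrow; then shift: d+8=l, l+8=t, r+8=z, o+8=w, w+8=e.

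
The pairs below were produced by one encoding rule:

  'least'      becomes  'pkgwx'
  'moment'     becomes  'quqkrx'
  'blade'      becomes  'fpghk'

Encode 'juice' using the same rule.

The shift depends on letter class: consonant l→p is +4, but vowel e→k is +6. Vowels shift forward by 6 and consonants shift forward by 4.
For juice: j(cons)+4=n, u(vowel)+6=a, i(vowel)+6=o, c(cons)+4=g, e(vowel)+6=k.

naogk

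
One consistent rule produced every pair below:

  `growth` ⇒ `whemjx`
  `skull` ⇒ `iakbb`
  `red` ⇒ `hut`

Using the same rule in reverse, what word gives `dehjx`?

north

Each letter is shifted forward by 16 in the alphabet (a Caesar shift of +16).
Reversing it on dehjx: d−16=n, e−16=o, h−16=r, j−16=t, x−16=h.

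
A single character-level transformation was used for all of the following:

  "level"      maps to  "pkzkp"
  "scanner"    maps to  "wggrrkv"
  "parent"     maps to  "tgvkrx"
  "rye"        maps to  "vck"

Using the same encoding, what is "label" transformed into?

pgfkp

The shift depends on letter class: consonant l→p is +4, but vowel e→k is +6. Vowels shift forward by 6 and consonants shift forward by 4.
For label: l(cons)+4=p, a(vowel)+6=g, b(cons)+4=f, e(vowel)+6=k, l(cons)+4=p.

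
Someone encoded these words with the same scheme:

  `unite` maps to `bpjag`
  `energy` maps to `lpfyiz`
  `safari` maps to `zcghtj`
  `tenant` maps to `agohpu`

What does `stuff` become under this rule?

Shifts by position in unite: pos 0: u→b (+7), pos 1: n→p (+2), pos 2: i→j (+1), pos 3: t→a (+7), pos 4: e→g (+2) — repeating every 3. The shifts repeat in a cycle of length 3: positions 0,1,… shift by +7, +2, +1, then the pattern repeats.
Applying it to stuff: s+7=z, t+2=v, u+1=v, f+7=m, f+2=h.

zvvmh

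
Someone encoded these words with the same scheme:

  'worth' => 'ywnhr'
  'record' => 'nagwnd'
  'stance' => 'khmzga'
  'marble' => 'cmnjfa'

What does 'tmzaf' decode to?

panel

w(22)→y(24) and o(14)→w(22) fit y≡23x+12 (mod 26); the inverse of 23 mod 26 is 17. This is an affine cipher: with a=0,…,z=25, each position x becomes (23x+12) mod 26.
Decoding tmzaf: t(19)→17·(19−12)≡15=p; m(12)→17·(12−12)≡0=a; z(25)→17·(25−12)≡13=n; a(0)→17·(0−12)≡4=e; f(5)→17·(5−12)≡11=l (all mod 26).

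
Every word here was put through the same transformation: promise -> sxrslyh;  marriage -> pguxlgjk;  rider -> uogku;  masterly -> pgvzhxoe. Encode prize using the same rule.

sxlfh

Shifts by position in promise: pos 0: p→s (+3), pos 1: r→x (+6), pos 2: o→r (+3), pos 3: m→s (+6) — repeating every 2. The shifts repeat in a cycle of length 2: positions 0,1,… shift by +3, +6, then the pattern repeats.
Applying it to prize: p+3=s, r+6=x, i+3=l, z+6=f, e+3=h.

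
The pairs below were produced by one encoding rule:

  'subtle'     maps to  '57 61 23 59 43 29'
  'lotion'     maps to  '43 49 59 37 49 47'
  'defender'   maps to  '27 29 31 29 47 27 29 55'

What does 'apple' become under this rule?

s(#19)→57 and u(#21)→61: differences scale by 2, so n = 2·pos + 19. The formula is n = 2×(alphabet index, a=1) + 19.
Applying it to apple: a=1→21, p=16→51, p=16→51, l=12→43, e=5→29.

21 51 51 43 29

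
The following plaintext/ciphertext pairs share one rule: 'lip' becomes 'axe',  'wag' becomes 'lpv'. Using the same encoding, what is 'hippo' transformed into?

wxeed

Compare letters: l→a is +15, i→x is +15, p→e is +15 — a constant shift. This is a Caesar cipher with shift 15.
On hippo: h+15=w, i+15=x, p+15=e, p+15=e, o+15=d.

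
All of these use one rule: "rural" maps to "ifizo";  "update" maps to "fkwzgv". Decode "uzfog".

Each pair mirrors across the alphabet (r↔i, u↔f, r↔i): positions sum to 25. Letters are reflected about the middle of the alphabet (position → 25−position): Atbash.
Reversing it on uzfog: u↔f, z↔a, f↔u, o↔l, g↔t.

fault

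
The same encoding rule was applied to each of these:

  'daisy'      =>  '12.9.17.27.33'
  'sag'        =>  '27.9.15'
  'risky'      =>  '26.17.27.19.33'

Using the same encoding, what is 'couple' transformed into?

11.23.29.24.20.13

The number is (letter's place in the alphabet, a=1) + 8.
On couple: c=3→11, o=15→23, u=21→29, p=16→24, l=12→20, e=5→13.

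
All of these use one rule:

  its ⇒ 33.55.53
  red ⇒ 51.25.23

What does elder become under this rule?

25.39.23.25.51

i(#9)→33 and t(#20)→55: differences scale by 2, so n = 2·pos + 15. The formula is n = 2×(alphabet index, a=1) + 15.
Applying it to elder: e=5→25, l=12→39, d=4→23, e=5→25, r=18→51.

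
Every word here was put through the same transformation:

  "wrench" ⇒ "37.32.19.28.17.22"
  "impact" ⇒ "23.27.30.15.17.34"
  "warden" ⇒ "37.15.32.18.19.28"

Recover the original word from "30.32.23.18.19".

w is letter #23 and maps to 37: an offset of 14. Each letter is replaced by its alphabet position (a=1..z=26) + 14.
Undoing it on 30.32.23.18.19: 30→(30−14)÷1=16=p, 32→(32−14)÷1=18=r, 23→(23−14)÷1=9=i, 18→(18−14)÷1=4=d, 19→(19−14)÷1=5=e.

pride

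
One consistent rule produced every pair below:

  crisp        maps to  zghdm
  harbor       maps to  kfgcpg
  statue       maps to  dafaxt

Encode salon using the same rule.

dfyps

Each letter's alphabet position (a=0..z=25) is mapped through 23·x+5 mod 26 — an affine cipher.
For salon: s(18)→23·18+5≡3=d; a(0)→23·0+5≡5=f; l(11)→23·11+5≡24=y; o(14)→23·14+5≡15=p; n(13)→23·13+5≡18=s (all mod 26).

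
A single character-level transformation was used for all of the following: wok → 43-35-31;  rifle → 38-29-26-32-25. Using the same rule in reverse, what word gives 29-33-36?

Letters become their 1-based position plus 20 (so a→21, b→22, …).
Undoing it on 29-33-36: 29→(29−20)÷1=9=i, 33→(33−20)÷1=13=m, 36→(36−20)÷1=16=p.

imp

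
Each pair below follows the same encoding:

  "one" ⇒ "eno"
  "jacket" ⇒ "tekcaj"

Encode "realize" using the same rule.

The word is simply reversed.
On realize: reverse → ezilaer.

ezilaer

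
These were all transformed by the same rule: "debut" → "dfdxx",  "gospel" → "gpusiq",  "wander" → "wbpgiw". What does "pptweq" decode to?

portal

In debut: d→d is +0, e→f is +1, b→d is +2, u→x is +3 — the shift increases by 1 each position. Each letter shifts forward by its position index (0, 1, 2, …) — the shift grows by one for each successive letter.
Reversing it on pptweq: p−0=p, p−1=o, t−2=r, w−3=t, e−4=a, q−5=l.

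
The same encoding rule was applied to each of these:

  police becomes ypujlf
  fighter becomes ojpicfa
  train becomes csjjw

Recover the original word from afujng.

A repeating key of period 2 is used — shifts +9, +1 over and over.
Reversing it on afujng: a−9=r, f−1=e, u−9=l, j−1=i, n−9=e, g−1=f.

relief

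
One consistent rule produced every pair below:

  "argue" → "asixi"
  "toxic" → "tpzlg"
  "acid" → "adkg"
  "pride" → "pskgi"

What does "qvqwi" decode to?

In argue: a→a is +0, r→s is +1, g→i is +2, u→x is +3 — the shift increases by 1 each position. Each letter shifts forward by its position index (0, 1, 2, …) — the shift grows by one for each successive letter.
Undoing it on qvqwi: q−0=q, v−1=u, q−2=o, w−3=t, i−4=e.

quote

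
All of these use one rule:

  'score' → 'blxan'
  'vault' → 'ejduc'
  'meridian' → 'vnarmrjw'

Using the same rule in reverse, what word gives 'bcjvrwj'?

stamina

Each letter is shifted forward by 9 in the alphabet (a Caesar shift of +9).
Decoding bcjvrwj: b−9=s, c−9=t, j−9=a, v−9=m, r−9=i, w−9=n, j−9=a.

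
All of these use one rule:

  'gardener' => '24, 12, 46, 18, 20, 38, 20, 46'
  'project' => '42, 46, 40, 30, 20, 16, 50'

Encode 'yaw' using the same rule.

60, 12, 56

The formula is n = 2×(alphabet index, a=1) + 10.
For yaw: y=25→60, a=1→12, w=23→56.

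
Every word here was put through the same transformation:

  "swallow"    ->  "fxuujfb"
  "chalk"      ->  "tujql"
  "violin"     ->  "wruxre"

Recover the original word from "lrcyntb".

skeptic

The output letters match the input read backwards, each shifted +9: swallow reversed is wollaws. Read the word backwards and shift each letter +9.
Decoding lrcyntb: shift back: l−9=c, r−9=i, c−9=t, y−9=p, n−9=e, t−9=k, b−9=s → citpeks; then reverse → skeptic.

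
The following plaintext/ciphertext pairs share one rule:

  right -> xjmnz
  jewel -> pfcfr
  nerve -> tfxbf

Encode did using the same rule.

jjj

The shift depends on letter class: consonant r→x is +6, but vowel i→j is +1. Vowels shift forward by 1 and consonants shift forward by 6.
On did: d(cons)+6=j, i(vowel)+1=j, d(cons)+6=j.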